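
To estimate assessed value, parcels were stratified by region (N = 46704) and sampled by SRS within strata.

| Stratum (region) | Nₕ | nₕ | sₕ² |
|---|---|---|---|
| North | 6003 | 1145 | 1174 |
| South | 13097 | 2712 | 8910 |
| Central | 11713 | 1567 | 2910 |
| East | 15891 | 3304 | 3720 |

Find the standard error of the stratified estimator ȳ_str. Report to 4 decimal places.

Var(ȳ_str) = Σₕ Wₕ²(1 − fₕ)sₕ²/nₕ with Wₕ = Nₕ/N, N = 46704.
North: Wₕ = 0.12853289; term = 0.12853289²·(1 − 0.19073796)·1174/1145 = 0.013708196.
South: Wₕ = 0.28042566; term = 0.28042566²·(1 − 0.20707032)·8910/2712 = 0.20486048.
Central: Wₕ = 0.25079222; term = 0.25079222²·(1 − 0.13378298)·2910/1567 = 0.10117631.
East: Wₕ = 0.34024923; term = 0.34024923²·(1 − 0.20791643)·3720/3304 = 0.1032448.
Sum = 0.42298979.
SE = √(0.42298979) = 0.6504.

0.6504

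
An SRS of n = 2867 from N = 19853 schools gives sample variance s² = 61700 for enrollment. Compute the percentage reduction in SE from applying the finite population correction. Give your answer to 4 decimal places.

7.5020

f = n/N = 2867/19853 = 0.14441142.
SE_no-fpc = √(s²/n) = 4.6390466; SE_fpc = √((1−f)s²/n) = 4.2910268.
Ratio = √(1−f) = 0.92498031. Reduction = 100·(1 − 0.92498031) = 7.5020%.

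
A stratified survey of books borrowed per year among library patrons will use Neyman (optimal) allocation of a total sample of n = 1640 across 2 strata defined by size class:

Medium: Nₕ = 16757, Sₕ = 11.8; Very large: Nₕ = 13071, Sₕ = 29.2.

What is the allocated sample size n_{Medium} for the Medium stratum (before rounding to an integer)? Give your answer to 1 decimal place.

559.7

Neyman allocation: nₕ = n·NₕSₕ / Σⱼ NⱼSⱼ.
Σ NⱼSⱼ = 16757·11.8 + 13071·29.2 = 579405.8.
n_{Medium} = 1640·16757·11.8 / 579405.8 = 559.7.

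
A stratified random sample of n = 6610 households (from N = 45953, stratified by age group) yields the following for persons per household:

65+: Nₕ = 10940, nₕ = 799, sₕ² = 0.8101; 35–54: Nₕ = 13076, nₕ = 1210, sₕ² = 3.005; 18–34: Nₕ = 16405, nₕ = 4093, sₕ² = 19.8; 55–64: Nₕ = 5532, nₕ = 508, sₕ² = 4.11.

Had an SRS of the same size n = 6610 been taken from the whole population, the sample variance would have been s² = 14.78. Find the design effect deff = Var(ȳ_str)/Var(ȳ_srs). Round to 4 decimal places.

Var(ȳ_str) = Σ Wₕ²(1−fₕ)sₕ²/nₕ with Wₕ = Nₕ/45953:
  65+: (10940/45953)²·(1−799/10940)·0.8101/799 = 5.3267488 × 10^-5
  35–54: (13076/45953)²·(1−1210/13076)·3.005/1210 = 1.8247805 × 10^-4
  18–34: (16405/45953)²·(1−4093/16405)·19.8/4093 = 4.6270112 × 10^-4
  55–64: (5532/45953)²·(1−508/5532)·4.11/508 = 1.0648346 × 10^-4
  → Var(ȳ_str) = 8.0493012 × 10^-4.
Var(ȳ_srs) = (1 − 6610/45953)·14.78/6610 = 0.0019143731.
deff = (8.0493012 × 10^-4) / 0.0019143731 = 0.4205.

0.4205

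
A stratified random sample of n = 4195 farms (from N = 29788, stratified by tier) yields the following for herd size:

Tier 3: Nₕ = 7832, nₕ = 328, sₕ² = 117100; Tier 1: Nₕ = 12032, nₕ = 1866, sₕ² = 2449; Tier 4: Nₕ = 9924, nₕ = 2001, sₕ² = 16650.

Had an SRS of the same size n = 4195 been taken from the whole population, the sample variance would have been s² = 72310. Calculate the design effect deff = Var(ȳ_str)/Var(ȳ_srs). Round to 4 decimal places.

Var(ȳ_str) = Σ Wₕ²(1−fₕ)sₕ²/nₕ with Wₕ = Nₕ/29788:
  Tier 3: (7832/29788)²·(1−328/7832)·117100/328 = 23.646445
  Tier 1: (12032/29788)²·(1−1866/12032)·2449/1866 = 0.18091825
  Tier 4: (9924/29788)²·(1−2001/9924)·16650/2001 = 0.73732824
  → Var(ȳ_str) = 24.564691.
Var(ȳ_srs) = (1 − 4195/29788)·72310/4195 = 14.8097.
deff = 24.564691 / 14.8097 = 1.6587.

1.6587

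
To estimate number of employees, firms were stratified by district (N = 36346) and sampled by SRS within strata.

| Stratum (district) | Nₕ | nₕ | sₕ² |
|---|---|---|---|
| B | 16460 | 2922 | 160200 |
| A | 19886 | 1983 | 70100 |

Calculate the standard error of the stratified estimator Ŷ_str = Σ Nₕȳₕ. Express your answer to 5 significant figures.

157490

Var(Ŷ_str) = Σₕ Nₕ²(1 − fₕ)sₕ²/nₕ.
B: 16460²·(1 − 2922/16460)·160200/2922 = 1.2217058 × 10^10.
A: 19886²·(1 − 1983/19886)·70100/1983 = 1.2585444 × 10^10.
Sum = 2.4802502 × 10^10.
SE = √(2.4802502 × 10^10) = 157490.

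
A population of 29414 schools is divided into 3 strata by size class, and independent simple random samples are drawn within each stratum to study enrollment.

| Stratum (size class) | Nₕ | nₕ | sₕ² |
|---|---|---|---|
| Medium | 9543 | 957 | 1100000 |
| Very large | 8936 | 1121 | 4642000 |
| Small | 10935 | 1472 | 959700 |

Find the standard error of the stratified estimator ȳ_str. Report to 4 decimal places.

22.8271

Var(ȳ_str) = Σₕ Wₕ²(1 − fₕ)sₕ²/nₕ with Wₕ = Nₕ/N, N = 29414.
Medium: Wₕ = 0.32443734; term = 0.32443734²·(1 − 0.10028293)·1100000/957 = 108.855.
Very large: Wₕ = 0.30380091; term = 0.30380091²·(1 − 0.12544763)·4642000/1121 = 334.2439.
Small: Wₕ = 0.37176175; term = 0.37176175²·(1 − 0.13461363)·959700/1472 = 77.97711.
Sum = 521.07601.
SE = √(521.07601) = 22.8271.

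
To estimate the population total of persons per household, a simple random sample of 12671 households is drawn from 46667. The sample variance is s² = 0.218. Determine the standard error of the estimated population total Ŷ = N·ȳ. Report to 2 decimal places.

165.21

Var(Ŷ) = N²·Var(ȳ) = N²·(1 − n/N)·s²/n.
f = 12671/46667 = 0.27151949; Var(ȳ) = 0.72848051·0.218/12671 = 1.2533245 × 10^-5.
Var(Ŷ) = 46667² · (1.2533245 × 10^-5) = 27295.012.
SE(Ŷ) = √(27295.012) = 165.21.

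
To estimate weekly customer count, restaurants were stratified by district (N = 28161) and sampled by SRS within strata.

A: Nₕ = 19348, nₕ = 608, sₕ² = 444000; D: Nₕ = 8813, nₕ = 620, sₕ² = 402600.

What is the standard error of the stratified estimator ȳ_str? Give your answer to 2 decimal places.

Var(ȳ_str) = Σₕ Wₕ²(1 − fₕ)sₕ²/nₕ with Wₕ = Nₕ/N, N = 28161.
A: Wₕ = 0.68704947; term = 0.68704947²·(1 − 0.03142444)·444000/608 = 333.87885.
D: Wₕ = 0.31295053; term = 0.31295053²·(1 − 0.07035062)·402600/620 = 59.122482.
Sum = 393.00133.
SE = √(393.00133) = 19.82.

19.82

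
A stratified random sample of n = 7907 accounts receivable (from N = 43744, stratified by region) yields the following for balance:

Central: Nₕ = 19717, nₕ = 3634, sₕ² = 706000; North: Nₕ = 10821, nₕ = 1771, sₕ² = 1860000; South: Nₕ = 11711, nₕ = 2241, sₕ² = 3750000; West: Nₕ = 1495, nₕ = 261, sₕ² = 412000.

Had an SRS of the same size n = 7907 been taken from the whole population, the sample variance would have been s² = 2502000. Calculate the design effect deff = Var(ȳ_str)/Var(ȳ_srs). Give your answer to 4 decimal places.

0.7115

Var(ȳ_str) = Σ Wₕ²(1−fₕ)sₕ²/nₕ with Wₕ = Nₕ/43744:
  Central: (19717/43744)²·(1−3634/19717)·706000/3634 = 32.195168
  North: (10821/43744)²·(1−1771/10821)·1860000/1771 = 53.749369
  South: (11711/43744)²·(1−2241/11711)·3750000/2241 = 96.983172
  West: (1495/43744)²·(1−261/1495)·412000/261 = 1.5218648
  → Var(ȳ_str) = 184.44957.
Var(ȳ_srs) = (1 − 7907/43744)·2502000/7907 = 259.23207.
deff = 184.44957 / 259.23207 = 0.7115.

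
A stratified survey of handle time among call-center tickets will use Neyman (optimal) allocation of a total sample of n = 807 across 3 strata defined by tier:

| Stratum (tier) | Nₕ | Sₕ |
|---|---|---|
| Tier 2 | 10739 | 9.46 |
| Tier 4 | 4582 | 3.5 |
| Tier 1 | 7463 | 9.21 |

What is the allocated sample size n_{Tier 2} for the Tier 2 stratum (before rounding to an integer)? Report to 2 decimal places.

439.92

Neyman allocation: nₕ = n·NₕSₕ / Σⱼ NⱼSⱼ.
Σ NⱼSⱼ = 10739·9.46 + 4582·3.5 + 7463·9.21 = 186362.17.
n_{Tier 2} = 807·10739·9.46 / 186362.17 = 439.92.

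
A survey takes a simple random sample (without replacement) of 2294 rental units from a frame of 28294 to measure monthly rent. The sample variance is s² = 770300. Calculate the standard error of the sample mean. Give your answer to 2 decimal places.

17.57

Under SRS without replacement, Var(ȳ) = (1 − f)·s²/n with f = n/N = 2294/28294 = 0.08107726.
Var(ȳ) = (1 − 0.08107726)·770300/2294 = 0.91892274·335.78901 = 308.56416.
SE(ȳ) = √(308.56416) = 17.57.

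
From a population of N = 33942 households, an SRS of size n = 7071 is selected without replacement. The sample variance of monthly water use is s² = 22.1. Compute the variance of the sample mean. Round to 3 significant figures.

0.00247

Under SRS without replacement, Var(ȳ) = (1 − f)·s²/n with f = n/N = 7071/33942 = 0.20832597.
Var(ȳ) = (1 − 0.20832597)·22.1/7071 = 0.79167403·0.0031254419 = 0.0024743312.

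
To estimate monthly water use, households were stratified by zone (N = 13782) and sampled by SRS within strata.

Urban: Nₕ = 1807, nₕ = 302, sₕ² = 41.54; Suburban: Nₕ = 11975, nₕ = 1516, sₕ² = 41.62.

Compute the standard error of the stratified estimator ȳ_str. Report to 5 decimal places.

Var(ȳ_str) = Σₕ Wₕ²(1 − fₕ)sₕ²/nₕ with Wₕ = Nₕ/N, N = 13782.
Urban: Wₕ = 0.13111305; term = 0.13111305²·(1 − 0.16712784)·41.54/302 = 0.0019693808.
Suburban: Wₕ = 0.86888695; term = 0.86888695²·(1 − 0.12659708)·41.62/1516 = 0.01810273.
Sum = 0.020072111.
SE = √(0.020072111) = 0.14168.

0.14168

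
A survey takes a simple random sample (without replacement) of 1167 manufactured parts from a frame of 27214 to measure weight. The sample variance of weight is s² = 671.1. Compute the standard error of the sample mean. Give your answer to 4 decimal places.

0.7419

Under SRS without replacement, Var(ȳ) = (1 − f)·s²/n with f = n/N = 1167/27214 = 0.04288234.
Var(ȳ) = (1 − 0.04288234)·671.1/1167 = 0.95711766·0.57506427 = 0.55040417.
SE(ȳ) = √(0.55040417) = 0.7419.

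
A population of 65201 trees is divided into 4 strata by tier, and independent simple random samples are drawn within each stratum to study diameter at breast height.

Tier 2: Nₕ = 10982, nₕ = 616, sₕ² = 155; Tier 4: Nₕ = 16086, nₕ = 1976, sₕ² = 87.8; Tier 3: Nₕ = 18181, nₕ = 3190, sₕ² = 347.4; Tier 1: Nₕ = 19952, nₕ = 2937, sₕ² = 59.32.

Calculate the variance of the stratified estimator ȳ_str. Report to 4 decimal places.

0.0177

Var(ȳ_str) = Σₕ Wₕ²(1 − fₕ)sₕ²/nₕ with Wₕ = Nₕ/N, N = 65201.
Tier 2: Wₕ = 0.16843300; term = 0.16843300²·(1 − 0.05609179)·155/616 = 0.0067380638.
Tier 4: Wₕ = 0.24671401; term = 0.24671401²·(1 − 0.12283974)·87.8/1976 = 0.0023723248.
Tier 3: Wₕ = 0.27884542; term = 0.27884542²·(1 − 0.17545790)·347.4/3190 = 0.0069819862.
Tier 1: Wₕ = 0.30600758; term = 0.30600758²·(1 − 0.14720329)·59.32/2937 = 0.0016128986.
Sum = 0.017705273.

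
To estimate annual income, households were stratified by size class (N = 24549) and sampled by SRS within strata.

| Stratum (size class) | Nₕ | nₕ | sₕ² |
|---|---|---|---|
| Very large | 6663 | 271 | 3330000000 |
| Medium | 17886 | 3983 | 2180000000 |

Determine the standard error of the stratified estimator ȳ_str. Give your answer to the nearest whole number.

Var(ȳ_str) = Σₕ Wₕ²(1 − fₕ)sₕ²/nₕ with Wₕ = Nₕ/N, N = 24549.
Very large: Wₕ = 0.27141635; term = 0.27141635²·(1 − 0.04067237)·3330000000/271 = 868388.19.
Medium: Wₕ = 0.72858365; term = 0.72858365²·(1 − 0.22268814)·2180000000/3983 = 225839.72.
Sum = 1.0942279 × 10^6.
SE = √(1.0942279 × 10^6) = 1046.

1046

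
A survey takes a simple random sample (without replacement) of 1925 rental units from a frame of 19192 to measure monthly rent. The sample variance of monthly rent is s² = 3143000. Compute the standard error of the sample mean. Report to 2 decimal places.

Under SRS without replacement, Var(ȳ) = (1 − f)·s²/n with f = n/N = 1925/19192 = 0.10030221.
Var(ȳ) = (1 − 0.10030221)·3143000/1925 = 0.89969779·1632.7273 = 1468.9611.
SE(ȳ) = √(1468.9611) = 38.33.

38.33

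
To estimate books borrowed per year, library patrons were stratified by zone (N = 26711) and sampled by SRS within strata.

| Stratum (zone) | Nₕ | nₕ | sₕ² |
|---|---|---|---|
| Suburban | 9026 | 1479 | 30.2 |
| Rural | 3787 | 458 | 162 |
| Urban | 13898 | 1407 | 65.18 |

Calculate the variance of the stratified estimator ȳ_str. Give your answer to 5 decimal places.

0.01947

Var(ȳ_str) = Σₕ Wₕ²(1 − fₕ)sₕ²/nₕ with Wₕ = Nₕ/N, N = 26711.
Suburban: Wₕ = 0.33791322; term = 0.33791322²·(1 − 0.16385996)·30.2/1479 = 0.0019495221.
Rural: Wₕ = 0.14177680; term = 0.14177680²·(1 − 0.12094006)·162/458 = 0.0062499759.
Urban: Wₕ = 0.52030998; term = 0.52030998²·(1 − 0.10123759)·65.18/1407 = 0.011271702.
Sum = 0.0194712.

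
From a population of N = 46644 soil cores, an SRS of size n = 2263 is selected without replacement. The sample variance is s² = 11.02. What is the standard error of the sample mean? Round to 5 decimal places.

0.06807

Under SRS without replacement, Var(ȳ) = (1 − f)·s²/n with f = n/N = 2263/46644 = 0.04851642.
Var(ȳ) = (1 − 0.04851642)·11.02/2263 = 0.95148358·0.0048696421 = 0.0046333845.
SE(ȳ) = √(0.0046333845) = 0.06807.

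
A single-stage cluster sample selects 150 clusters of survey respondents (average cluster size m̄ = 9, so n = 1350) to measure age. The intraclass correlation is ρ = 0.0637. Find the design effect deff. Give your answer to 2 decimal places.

1.51

deff = 1 + (9 − 1)·0.0637 = 1 + 0.5096 = 1.5096.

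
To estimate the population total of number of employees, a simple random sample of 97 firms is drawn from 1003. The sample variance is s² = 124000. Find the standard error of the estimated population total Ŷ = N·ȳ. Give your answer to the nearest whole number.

Var(Ŷ) = N²·Var(ȳ) = N²·(1 − n/N)·s²/n.
f = 97/1003 = 0.09670987; Var(ȳ) = 0.90329013·124000/97 = 1154.7214.
Var(Ŷ) = 1003² · 1154.7214 = 1.1616601 × 10^9.
SE(Ŷ) = √(1.1616601 × 10^9) = 34083.

34083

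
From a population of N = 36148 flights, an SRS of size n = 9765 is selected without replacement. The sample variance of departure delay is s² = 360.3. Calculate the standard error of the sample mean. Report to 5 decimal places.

Under SRS without replacement, Var(ȳ) = (1 − f)·s²/n with f = n/N = 9765/36148 = 0.27013943.
Var(ȳ) = (1 − 0.27013943)·360.3/9765 = 0.72986057·0.036897081 = 0.026929725.
SE(ȳ) = √(0.026929725) = 0.16410.

0.16410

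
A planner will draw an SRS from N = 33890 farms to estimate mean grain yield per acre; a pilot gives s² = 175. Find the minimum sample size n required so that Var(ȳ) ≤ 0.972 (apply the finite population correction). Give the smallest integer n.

Without fpc, n₀ = s²/D = 175/0.972 = 180.0412.
With fpc, (1 − n/N)·s²/n ≤ D requires n ≥ n₀/(1 + n₀/N) = 180.0412/(1 + 180.0412/33890) = 179.0898.
Rounding up, n = 180.

180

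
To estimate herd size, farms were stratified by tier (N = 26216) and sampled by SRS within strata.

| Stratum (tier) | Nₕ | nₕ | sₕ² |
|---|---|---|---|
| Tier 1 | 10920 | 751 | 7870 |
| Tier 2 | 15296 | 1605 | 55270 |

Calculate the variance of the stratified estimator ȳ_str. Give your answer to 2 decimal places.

Var(ȳ_str) = Σₕ Wₕ²(1 − fₕ)sₕ²/nₕ with Wₕ = Nₕ/N, N = 26216.
Tier 1: Wₕ = 0.41653952; term = 0.41653952²·(1 − 0.06877289)·7870/751 = 1.6931788.
Tier 2: Wₕ = 0.58346048; term = 0.58346048²·(1 − 0.10492939)·55270/1605 = 10.492878.
Sum = 12.186057.

12.19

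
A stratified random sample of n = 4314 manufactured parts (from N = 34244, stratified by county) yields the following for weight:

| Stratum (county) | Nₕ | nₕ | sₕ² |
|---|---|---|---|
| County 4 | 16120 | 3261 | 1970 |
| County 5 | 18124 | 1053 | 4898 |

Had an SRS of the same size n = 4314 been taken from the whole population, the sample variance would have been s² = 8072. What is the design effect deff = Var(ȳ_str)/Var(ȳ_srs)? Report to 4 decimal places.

0.8157

Var(ȳ_str) = Σ Wₕ²(1−fₕ)sₕ²/nₕ with Wₕ = Nₕ/34244:
  County 4: (16120/34244)²·(1−3261/16120)·1970/3261 = 0.10678707
  County 5: (18124/34244)²·(1−1053/18124)·4898/1053 = 1.227254
  → Var(ȳ_str) = 1.3340411.
Var(ȳ_srs) = (1 − 4314/34244)·8072/4314 = 1.6353972.
deff = 1.3340411 / 1.6353972 = 0.8157.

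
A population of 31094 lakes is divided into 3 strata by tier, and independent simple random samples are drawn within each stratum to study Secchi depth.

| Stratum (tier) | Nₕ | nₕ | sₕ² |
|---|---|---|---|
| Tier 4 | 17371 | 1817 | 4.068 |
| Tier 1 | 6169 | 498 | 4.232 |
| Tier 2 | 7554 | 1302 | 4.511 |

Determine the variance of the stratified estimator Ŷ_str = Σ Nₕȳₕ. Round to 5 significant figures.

1.0658 × 10^6

Var(Ŷ_str) = Σₕ Nₕ²(1 − fₕ)sₕ²/nₕ.
Tier 4: 17371²·(1 − 1817/17371)·4.068/1817 = 604913.02.
Tier 1: 6169²·(1 − 498/6169)·4.232/498 = 297297.14.
Tier 2: 7554²·(1 − 1302/7554)·4.511/1302 = 163628.06.
Sum = 1.0658382 × 10^6.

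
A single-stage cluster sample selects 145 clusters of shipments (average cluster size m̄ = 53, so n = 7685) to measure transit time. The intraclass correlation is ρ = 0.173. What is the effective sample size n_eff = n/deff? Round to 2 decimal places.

768.81

deff = 1 + (53 − 1)·0.173 = 1 + 8.996 = 9.996.
n_eff = 7685 / 9.996 = 768.81.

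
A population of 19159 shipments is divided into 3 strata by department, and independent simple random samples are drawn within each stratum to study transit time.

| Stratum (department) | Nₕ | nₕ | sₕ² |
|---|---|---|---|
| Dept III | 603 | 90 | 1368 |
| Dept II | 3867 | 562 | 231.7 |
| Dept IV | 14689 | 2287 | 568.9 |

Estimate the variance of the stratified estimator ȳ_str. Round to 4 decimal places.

0.1506

Var(ȳ_str) = Σₕ Wₕ²(1 − fₕ)sₕ²/nₕ with Wₕ = Nₕ/N, N = 19159.
Dept III: Wₕ = 0.03147346; term = 0.03147346²·(1 − 0.14925373)·1368/90 = 0.012809512.
Dept II: Wₕ = 0.20183726; term = 0.20183726²·(1 − 0.14533230)·231.7/562 = 0.014354553.
Dept IV: Wₕ = 0.76668928; term = 0.76668928²·(1 − 0.15569474)·568.9/2287 = 0.12345482.
Sum = 0.15061889.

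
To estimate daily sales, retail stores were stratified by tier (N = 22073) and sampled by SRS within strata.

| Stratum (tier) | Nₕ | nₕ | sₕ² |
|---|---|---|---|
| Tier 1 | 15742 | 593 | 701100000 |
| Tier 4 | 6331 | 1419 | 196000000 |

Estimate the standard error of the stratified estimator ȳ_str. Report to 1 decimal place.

766.5

Var(ȳ_str) = Σₕ Wₕ²(1 − fₕ)sₕ²/nₕ with Wₕ = Nₕ/N, N = 22073.
Tier 1: Wₕ = 0.71317900; term = 0.71317900²·(1 − 0.03766993)·701100000/593 = 578690.59.
Tier 4: Wₕ = 0.28682100; term = 0.28682100²·(1 − 0.22413521)·196000000/1419 = 8816.2038.
Sum = 587506.79.
SE = √(587506.79) = 766.5.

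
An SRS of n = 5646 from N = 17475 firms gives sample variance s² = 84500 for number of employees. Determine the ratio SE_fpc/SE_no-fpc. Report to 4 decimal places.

f = n/N = 5646/17475 = 0.32309013.
SE_no-fpc = √(s²/n) = 3.8686364; SE_fpc = √((1−f)s²/n) = 3.1829025.
Ratio = √(1−f) = 0.82274533.

0.8227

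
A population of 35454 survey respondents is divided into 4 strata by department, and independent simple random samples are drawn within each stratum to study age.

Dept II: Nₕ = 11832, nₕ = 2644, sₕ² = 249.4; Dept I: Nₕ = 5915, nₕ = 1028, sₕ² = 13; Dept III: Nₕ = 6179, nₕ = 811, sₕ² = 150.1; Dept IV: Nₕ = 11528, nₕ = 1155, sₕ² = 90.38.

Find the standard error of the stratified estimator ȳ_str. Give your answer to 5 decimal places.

0.14414

Var(ȳ_str) = Σₕ Wₕ²(1 − fₕ)sₕ²/nₕ with Wₕ = Nₕ/N, N = 35454.
Dept II: Wₕ = 0.33372821; term = 0.33372821²·(1 − 0.22346180)·249.4/2644 = 0.0081579993.
Dept I: Wₕ = 0.16683590; term = 0.16683590²·(1 − 0.17379544)·13/1028 = 2.9081503 × 10^-4.
Dept III: Wₕ = 0.17428217; term = 0.17428217²·(1 − 0.13125101)·150.1/811 = 0.0048838246.
Dept IV: Wₕ = 0.32515372; term = 0.32515372²·(1 − 0.10019084)·90.38/1155 = 0.0074442032.
Sum = 0.020776842.
SE = √(0.020776842) = 0.14414.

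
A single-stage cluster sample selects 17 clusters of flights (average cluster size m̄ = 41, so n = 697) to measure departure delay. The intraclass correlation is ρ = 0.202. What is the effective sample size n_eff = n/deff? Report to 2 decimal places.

76.76

deff = 1 + (41 − 1)·0.202 = 1 + 8.08 = 9.08.
n_eff = 697 / 9.08 = 76.76.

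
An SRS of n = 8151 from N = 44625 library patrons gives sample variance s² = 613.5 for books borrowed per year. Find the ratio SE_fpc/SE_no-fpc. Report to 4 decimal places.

f = n/N = 8151/44625 = 0.18265546.
SE_no-fpc = √(s²/n) = 0.27434802; SE_fpc = √((1−f)s²/n) = 0.24803012.
Ratio = √(1−f) = 0.90407109.

0.9041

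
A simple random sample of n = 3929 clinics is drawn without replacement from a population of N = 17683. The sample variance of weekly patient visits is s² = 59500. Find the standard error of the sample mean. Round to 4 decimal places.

3.4321

Under SRS without replacement, Var(ȳ) = (1 − f)·s²/n with f = n/N = 3929/17683 = 0.22219080.
Var(ȳ) = (1 − 0.22219080)·59500/3929 = 0.77780920·15.143802 = 11.778989.
SE(ȳ) = √(11.778989) = 3.4321.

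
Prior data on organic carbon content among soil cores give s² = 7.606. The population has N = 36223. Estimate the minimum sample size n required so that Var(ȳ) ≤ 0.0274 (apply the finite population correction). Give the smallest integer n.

Without fpc, n₀ = s²/D = 7.606/0.0274 = 277.5912.
With fpc, (1 − n/N)·s²/n ≤ D requires n ≥ n₀/(1 + n₀/N) = 277.5912/(1 + 277.5912/36223) = 275.4801.
Rounding up, n = 276.

276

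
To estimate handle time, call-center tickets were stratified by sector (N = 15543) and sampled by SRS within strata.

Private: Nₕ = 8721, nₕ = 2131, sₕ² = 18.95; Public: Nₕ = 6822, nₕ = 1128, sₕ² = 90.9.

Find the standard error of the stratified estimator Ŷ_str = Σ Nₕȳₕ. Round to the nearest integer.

1908

Var(Ŷ_str) = Σₕ Nₕ²(1 − fₕ)sₕ²/nₕ.
Private: 8721²·(1 − 2131/8721)·18.95/2131 = 511066.56.
Public: 6822²·(1 − 1128/6822)·90.9/1128 = 3.1302856 × 10^6.
Sum = 3.6413522 × 10^6.
SE = √(3.6413522 × 10^6) = 1908.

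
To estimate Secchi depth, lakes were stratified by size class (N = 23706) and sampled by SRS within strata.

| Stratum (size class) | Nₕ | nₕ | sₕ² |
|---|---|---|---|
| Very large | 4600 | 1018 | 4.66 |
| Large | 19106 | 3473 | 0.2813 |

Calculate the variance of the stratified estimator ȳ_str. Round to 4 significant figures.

Var(ȳ_str) = Σₕ Wₕ²(1 − fₕ)sₕ²/nₕ with Wₕ = Nₕ/N, N = 23706.
Very large: Wₕ = 0.19404370; term = 0.19404370²·(1 − 0.22130435)·4.66/1018 = 1.3421622 × 10^-4.
Large: Wₕ = 0.80595630; term = 0.80595630²·(1 − 0.18177536)·0.2813/3473 = 4.3048745 × 10^-5.
Sum = 1.7726497 × 10^-4.

1.773 × 10^-4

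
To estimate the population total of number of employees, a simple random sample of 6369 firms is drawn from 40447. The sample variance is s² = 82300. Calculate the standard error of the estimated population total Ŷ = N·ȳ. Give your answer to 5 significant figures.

Var(Ŷ) = N²·Var(ȳ) = N²·(1 − n/N)·s²/n.
f = 6369/40447 = 0.15746532; Var(ȳ) = 0.84253468·82300/6369 = 10.887204.
Var(Ŷ) = 40447² · 10.887204 = 1.7811028 × 10^10.
SE(Ŷ) = √(1.7811028 × 10^10) = 133460.

133460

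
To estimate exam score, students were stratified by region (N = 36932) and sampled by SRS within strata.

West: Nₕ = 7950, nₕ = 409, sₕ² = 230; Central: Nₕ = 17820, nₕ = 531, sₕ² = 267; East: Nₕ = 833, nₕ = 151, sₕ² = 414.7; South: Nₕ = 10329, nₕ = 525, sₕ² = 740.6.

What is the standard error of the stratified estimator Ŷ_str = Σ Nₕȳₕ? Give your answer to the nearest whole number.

18249

Var(Ŷ_str) = Σₕ Nₕ²(1 − fₕ)sₕ²/nₕ.
West: 7950²·(1 − 409/7950)·230/409 = 3.3713248 × 10^7.
Central: 17820²·(1 − 531/17820)·267/531 = 1.549153 × 10^8.
East: 833²·(1 − 151/833)·414.7/151 = 1.5602222 × 10^6.
South: 10329²·(1 − 525/10329)·740.6/525 = 1.4285189 × 10^8.
Sum = 3.3304066 × 10^8.
SE = √(3.3304066 × 10^8) = 18249.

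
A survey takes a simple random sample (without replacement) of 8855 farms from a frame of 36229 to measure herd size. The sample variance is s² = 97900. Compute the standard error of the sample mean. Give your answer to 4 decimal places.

2.8903

Under SRS without replacement, Var(ȳ) = (1 − f)·s²/n with f = n/N = 8855/36229 = 0.24441746.
Var(ȳ) = (1 − 0.24441746)·97900/8855 = 0.75558254·11.055901 = 8.3536455.
SE(ȳ) = √(8.3536455) = 2.8903.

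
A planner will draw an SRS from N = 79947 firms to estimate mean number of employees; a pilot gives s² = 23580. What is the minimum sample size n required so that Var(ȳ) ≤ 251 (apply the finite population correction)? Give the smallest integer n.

94

Without fpc, n₀ = s²/D = 23580/251 = 93.9442.
With fpc, (1 − n/N)·s²/n ≤ D requires n ≥ n₀/(1 + n₀/N) = 93.9442/(1 + 93.9442/79947) = 93.8339.
Rounding up, n = 94.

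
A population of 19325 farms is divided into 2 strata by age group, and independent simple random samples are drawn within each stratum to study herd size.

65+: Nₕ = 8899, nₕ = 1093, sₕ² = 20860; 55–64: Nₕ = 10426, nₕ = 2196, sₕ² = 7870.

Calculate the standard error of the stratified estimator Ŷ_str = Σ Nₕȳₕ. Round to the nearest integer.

Var(Ŷ_str) = Σₕ Nₕ²(1 − fₕ)sₕ²/nₕ.
65+: 8899²·(1 − 1093/8899)·20860/1093 = 1.3257569 × 10^9.
55–64: 10426²·(1 − 2196/10426)·7870/2196 = 3.075105 × 10^8.
Sum = 1.6332674 × 10^9.
SE = √(1.6332674 × 10^9) = 40414.

40414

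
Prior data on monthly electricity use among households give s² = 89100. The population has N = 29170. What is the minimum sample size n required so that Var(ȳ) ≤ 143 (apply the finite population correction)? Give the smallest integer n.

Without fpc, n₀ = s²/D = 89100/143 = 623.0769.
With fpc, (1 − n/N)·s²/n ≤ D requires n ≥ n₀/(1 + n₀/N) = 623.0769/(1 + 623.0769/29170) = 610.0462.
Rounding up, n = 611.

611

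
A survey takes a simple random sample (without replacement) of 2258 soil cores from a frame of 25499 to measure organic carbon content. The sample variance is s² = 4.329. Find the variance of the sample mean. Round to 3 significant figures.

0.00175

Under SRS without replacement, Var(ȳ) = (1 − f)·s²/n with f = n/N = 2258/25499 = 0.08855249.
Var(ȳ) = (1 − 0.08855249)·4.329/2258 = 0.91144751·0.0019171833 = 0.001747412.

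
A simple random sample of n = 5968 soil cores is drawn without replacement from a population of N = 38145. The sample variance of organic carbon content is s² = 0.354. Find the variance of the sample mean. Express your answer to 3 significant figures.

Under SRS without replacement, Var(ȳ) = (1 − f)·s²/n with f = n/N = 5968/38145 = 0.15645563.
Var(ȳ) = (1 − 0.15645563)·0.354/5968 = 0.84354437·5.9316354 × 10^-5 = 5.0035976 × 10^-5.

5.00 × 10^-5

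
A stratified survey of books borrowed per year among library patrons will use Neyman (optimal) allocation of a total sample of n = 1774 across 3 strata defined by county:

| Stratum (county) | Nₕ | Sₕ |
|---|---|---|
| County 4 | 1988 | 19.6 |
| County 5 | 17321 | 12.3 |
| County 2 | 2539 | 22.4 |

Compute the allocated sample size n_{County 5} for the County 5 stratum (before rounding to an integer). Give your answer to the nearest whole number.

Neyman allocation: nₕ = n·NₕSₕ / Σⱼ NⱼSⱼ.
Σ NⱼSⱼ = 1988·19.6 + 17321·12.3 + 2539·22.4 = 308886.7.
n_{County 5} = 1774·17321·12.3 / 308886.7 = 1224.

1224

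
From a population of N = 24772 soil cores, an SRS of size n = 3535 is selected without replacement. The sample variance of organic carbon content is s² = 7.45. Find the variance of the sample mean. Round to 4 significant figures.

Under SRS without replacement, Var(ȳ) = (1 − f)·s²/n with f = n/N = 3535/24772 = 0.14270144.
Var(ȳ) = (1 − 0.14270144)·7.45/3535 = 0.85729856·0.0021074965 = 0.0018067537.

0.001807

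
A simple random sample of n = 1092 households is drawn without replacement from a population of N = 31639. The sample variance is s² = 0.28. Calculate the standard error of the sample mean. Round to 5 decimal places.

0.01573

Under SRS without replacement, Var(ȳ) = (1 − f)·s²/n with f = n/N = 1092/31639 = 0.03451437.
Var(ȳ) = (1 − 0.03451437)·0.28/1092 = 0.96548563·2.5641026 × 10^-4 = 2.4756042 × 10^-4.
SE(ȳ) = √(2.4756042 × 10^-4) = 0.01573.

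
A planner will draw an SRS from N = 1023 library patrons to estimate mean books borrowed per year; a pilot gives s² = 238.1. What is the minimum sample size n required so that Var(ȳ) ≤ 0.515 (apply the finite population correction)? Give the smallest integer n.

319

Without fpc, n₀ = s²/D = 238.1/0.515 = 462.3301.
With fpc, (1 − n/N)·s²/n ≤ D requires n ≥ n₀/(1 + n₀/N) = 462.3301/(1 + 462.3301/1023) = 318.4233.
Rounding up, n = 319.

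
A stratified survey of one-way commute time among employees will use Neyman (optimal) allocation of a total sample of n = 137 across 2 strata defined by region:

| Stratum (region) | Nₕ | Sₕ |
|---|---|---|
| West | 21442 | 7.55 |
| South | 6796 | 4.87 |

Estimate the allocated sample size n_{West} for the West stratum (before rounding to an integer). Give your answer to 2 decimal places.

113.75

Neyman allocation: nₕ = n·NₕSₕ / Σⱼ NⱼSⱼ.
Σ NⱼSⱼ = 21442·7.55 + 6796·4.87 = 194983.62.
n_{West} = 137·21442·7.55 / 194983.62 = 113.75.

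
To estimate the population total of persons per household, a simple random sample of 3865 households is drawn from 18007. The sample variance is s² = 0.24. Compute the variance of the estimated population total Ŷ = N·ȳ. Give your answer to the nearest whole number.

15813

Var(Ŷ) = N²·Var(ȳ) = N²·(1 − n/N)·s²/n.
f = 3865/18007 = 0.21463875; Var(ȳ) = 0.78536125·0.24/3865 = 4.8767581 × 10^-5.
Var(Ŷ) = 18007² · (4.8767581 × 10^-5) = 15812.988.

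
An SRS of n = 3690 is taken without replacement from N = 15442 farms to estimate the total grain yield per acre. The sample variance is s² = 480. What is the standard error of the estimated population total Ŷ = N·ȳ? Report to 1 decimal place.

4858.6

Var(Ŷ) = N²·Var(ȳ) = N²·(1 − n/N)·s²/n.
f = 3690/15442 = 0.23895868; Var(ȳ) = 0.76104132·480/3690 = 0.098997244.
Var(Ŷ) = 15442² · 0.098997244 = 2.3606424 × 10^7.
SE(Ŷ) = √(2.3606424 × 10^7) = 4858.6.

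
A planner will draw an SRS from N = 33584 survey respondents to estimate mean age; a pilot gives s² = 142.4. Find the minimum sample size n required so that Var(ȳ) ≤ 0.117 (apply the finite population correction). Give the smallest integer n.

1175

Without fpc, n₀ = s²/D = 142.4/0.117 = 1217.0940.
With fpc, (1 − n/N)·s²/n ≤ D requires n ≥ n₀/(1 + n₀/N) = 1217.0940/(1 + 1217.0940/33584) = 1174.5287.
Rounding up, n = 1175.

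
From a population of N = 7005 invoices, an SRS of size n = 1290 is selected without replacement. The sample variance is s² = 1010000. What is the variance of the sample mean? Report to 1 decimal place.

638.8

Under SRS without replacement, Var(ȳ) = (1 − f)·s²/n with f = n/N = 1290/7005 = 0.18415418.
Var(ȳ) = (1 − 0.18415418)·1010000/1290 = 0.81584582·782.94574 = 638.76301.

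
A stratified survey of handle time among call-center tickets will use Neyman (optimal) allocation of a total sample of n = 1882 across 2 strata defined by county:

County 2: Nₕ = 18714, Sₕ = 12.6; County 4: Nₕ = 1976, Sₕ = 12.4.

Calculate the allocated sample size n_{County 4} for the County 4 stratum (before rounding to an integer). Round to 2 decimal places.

Neyman allocation: nₕ = n·NₕSₕ / Σⱼ NⱼSⱼ.
Σ NⱼSⱼ = 18714·12.6 + 1976·12.4 = 260298.8.
n_{County 4} = 1882·1976·12.4 / 260298.8 = 177.16.

177.16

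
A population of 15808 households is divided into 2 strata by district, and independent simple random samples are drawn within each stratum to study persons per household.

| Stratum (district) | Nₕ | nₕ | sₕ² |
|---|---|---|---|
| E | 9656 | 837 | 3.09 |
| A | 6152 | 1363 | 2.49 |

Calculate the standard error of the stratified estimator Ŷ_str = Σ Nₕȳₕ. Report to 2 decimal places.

Var(Ŷ_str) = Σₕ Nₕ²(1 − fₕ)sₕ²/nₕ.
E: 9656²·(1 − 837/9656)·3.09/837 = 314376.17.
A: 6152²·(1 − 1363/6152)·2.49/1363 = 53822.598.
Sum = 368198.77.
SE = √(368198.77) = 606.79.

606.79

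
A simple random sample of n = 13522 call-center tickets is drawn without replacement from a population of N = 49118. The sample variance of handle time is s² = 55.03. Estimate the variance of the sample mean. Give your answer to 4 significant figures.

Under SRS without replacement, Var(ȳ) = (1 − f)·s²/n with f = n/N = 13522/49118 = 0.27529623.
Var(ȳ) = (1 − 0.27529623)·55.03/13522 = 0.72470377·0.0040696643 = 0.002949301.

0.002949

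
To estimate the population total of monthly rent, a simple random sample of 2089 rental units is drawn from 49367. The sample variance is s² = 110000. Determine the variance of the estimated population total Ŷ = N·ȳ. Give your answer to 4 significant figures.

Var(Ŷ) = N²·Var(ȳ) = N²·(1 − n/N)·s²/n.
f = 2089/49367 = 0.04231572; Var(ȳ) = 0.95768428·110000/2089 = 50.428564.
Var(Ŷ) = 49367² · 50.428564 = 1.2289949 × 10^11.

1.229 × 10^11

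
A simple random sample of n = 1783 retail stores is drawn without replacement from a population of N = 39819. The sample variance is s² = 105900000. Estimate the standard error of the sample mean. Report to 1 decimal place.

Under SRS without replacement, Var(ȳ) = (1 − f)·s²/n with f = n/N = 1783/39819 = 0.04477762.
Var(ȳ) = (1 − 0.04477762)·105900000/1783 = 0.95522238·59394.279 = 56734.745.
SE(ȳ) = √(56734.745) = 238.2.

238.2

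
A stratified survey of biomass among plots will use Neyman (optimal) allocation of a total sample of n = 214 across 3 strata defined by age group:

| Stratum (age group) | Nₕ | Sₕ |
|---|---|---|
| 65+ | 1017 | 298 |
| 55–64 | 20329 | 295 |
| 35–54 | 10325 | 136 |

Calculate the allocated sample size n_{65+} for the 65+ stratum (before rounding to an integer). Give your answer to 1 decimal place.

Neyman allocation: nₕ = n·NₕSₕ / Σⱼ NⱼSⱼ.
Σ NⱼSⱼ = 1017·298 + 20329·295 + 10325·136 = 7.704321 × 10^6.
n_{65+} = 214·1017·298 / (7.704321 × 10^6) = 8.4.

8.4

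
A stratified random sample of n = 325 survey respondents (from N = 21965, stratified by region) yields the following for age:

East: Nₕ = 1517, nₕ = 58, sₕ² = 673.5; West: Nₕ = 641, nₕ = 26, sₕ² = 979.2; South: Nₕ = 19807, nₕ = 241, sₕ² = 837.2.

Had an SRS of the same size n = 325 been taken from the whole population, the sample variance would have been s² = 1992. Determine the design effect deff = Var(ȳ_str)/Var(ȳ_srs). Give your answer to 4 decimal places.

0.4760

Var(ȳ_str) = Σ Wₕ²(1−fₕ)sₕ²/nₕ with Wₕ = Nₕ/21965:
  East: (1517/21965)²·(1−58/1517)·673.5/58 = 0.053270658
  West: (641/21965)²·(1−26/641)·979.2/26 = 0.030772926
  South: (19807/21965)²·(1−241/19807)·837.2/241 = 2.790426
  → Var(ȳ_str) = 2.8744696.
Var(ȳ_srs) = (1 − 325/21965)·1992/325 = 6.038541.
deff = 2.8744696 / 6.038541 = 0.4760.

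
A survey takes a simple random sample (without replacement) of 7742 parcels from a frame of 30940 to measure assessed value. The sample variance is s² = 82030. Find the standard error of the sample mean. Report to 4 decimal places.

2.8185

Under SRS without replacement, Var(ȳ) = (1 − f)·s²/n with f = n/N = 7742/30940 = 0.25022624.
Var(ȳ) = (1 − 0.25022624)·82030/7742 = 0.74977376·10.595453 = 7.9441929.
SE(ȳ) = √(7.9441929) = 2.8185.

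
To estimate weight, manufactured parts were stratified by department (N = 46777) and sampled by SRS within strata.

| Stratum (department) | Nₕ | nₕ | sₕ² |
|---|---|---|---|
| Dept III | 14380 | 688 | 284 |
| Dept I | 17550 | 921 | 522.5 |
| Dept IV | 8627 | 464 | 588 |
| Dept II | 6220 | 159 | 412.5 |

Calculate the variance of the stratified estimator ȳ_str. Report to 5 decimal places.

0.19830

Var(ȳ_str) = Σₕ Wₕ²(1 − fₕ)sₕ²/nₕ with Wₕ = Nₕ/N, N = 46777.
Dept III: Wₕ = 0.30741604; term = 0.30741604²·(1 − 0.04784423)·284/688 = 0.037144195.
Dept I: Wₕ = 0.37518439; term = 0.37518439²·(1 − 0.05247863)·522.5/921 = 0.075666769.
Dept IV: Wₕ = 0.18442824; term = 0.18442824²·(1 − 0.05378463)·588/464 = 0.040785351.
Dept II: Wₕ = 0.13297133; term = 0.13297133²·(1 − 0.02556270)·412.5/159 = 0.044698893.
Sum = 0.19829521.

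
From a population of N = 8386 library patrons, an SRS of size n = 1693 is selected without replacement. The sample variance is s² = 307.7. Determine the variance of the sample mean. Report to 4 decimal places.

0.1451

Under SRS without replacement, Var(ȳ) = (1 − f)·s²/n with f = n/N = 1693/8386 = 0.20188409.
Var(ȳ) = (1 − 0.20188409)·307.7/1693 = 0.79811591·0.18174838 = 0.14505627.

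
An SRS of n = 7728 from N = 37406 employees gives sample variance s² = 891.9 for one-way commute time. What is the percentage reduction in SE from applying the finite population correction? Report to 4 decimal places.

f = n/N = 7728/37406 = 0.20659787.
SE_no-fpc = √(s²/n) = 0.33972267; SE_fpc = √((1−f)s²/n) = 0.30260159.
Ratio = √(1−f) = 0.89073123. Reduction = 100·(1 − 0.89073123) = 10.9269%.

10.9269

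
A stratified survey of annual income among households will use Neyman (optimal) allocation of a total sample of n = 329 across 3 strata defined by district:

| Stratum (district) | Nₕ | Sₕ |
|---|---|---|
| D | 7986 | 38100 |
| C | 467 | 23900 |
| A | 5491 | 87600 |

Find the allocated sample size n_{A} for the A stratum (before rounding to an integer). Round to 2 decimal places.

Neyman allocation: nₕ = n·NₕSₕ / Σⱼ NⱼSⱼ.
Σ NⱼSⱼ = 7986·38100 + 467·23900 + 5491·87600 = 7.964395 × 10^8.
n_{A} = 329·5491·87600 / (7.964395 × 10^8) = 198.70.

198.70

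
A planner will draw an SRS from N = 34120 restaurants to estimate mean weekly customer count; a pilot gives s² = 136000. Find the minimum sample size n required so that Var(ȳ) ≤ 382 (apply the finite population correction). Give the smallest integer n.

353

Without fpc, n₀ = s²/D = 136000/382 = 356.0209.
With fpc, (1 − n/N)·s²/n ≤ D requires n ≥ n₀/(1 + n₀/N) = 356.0209/(1 + 356.0209/34120) = 352.3444.
Rounding up, n = 353.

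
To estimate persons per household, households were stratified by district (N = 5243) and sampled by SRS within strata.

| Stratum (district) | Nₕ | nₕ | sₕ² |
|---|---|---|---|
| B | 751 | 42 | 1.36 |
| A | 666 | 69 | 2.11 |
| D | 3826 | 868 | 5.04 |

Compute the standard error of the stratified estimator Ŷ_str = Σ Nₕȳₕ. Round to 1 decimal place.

308.4

Var(Ŷ_str) = Σₕ Nₕ²(1 − fₕ)sₕ²/nₕ.
B: 751²·(1 − 42/751)·1.36/42 = 17241.53.
A: 666²·(1 − 69/666)·2.11/69 = 12158.554.
D: 3826²·(1 − 868/3826)·5.04/868 = 65713.401.
Sum = 95113.485.
SE = √(95113.485) = 308.4.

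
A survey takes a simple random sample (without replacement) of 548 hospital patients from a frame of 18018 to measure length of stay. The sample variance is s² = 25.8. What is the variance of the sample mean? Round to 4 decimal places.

Under SRS without replacement, Var(ȳ) = (1 − f)·s²/n with f = n/N = 548/18018 = 0.03041403.
Var(ȳ) = (1 − 0.03041403)·25.8/548 = 0.96958597·0.047080292 = 0.045648391.

0.0456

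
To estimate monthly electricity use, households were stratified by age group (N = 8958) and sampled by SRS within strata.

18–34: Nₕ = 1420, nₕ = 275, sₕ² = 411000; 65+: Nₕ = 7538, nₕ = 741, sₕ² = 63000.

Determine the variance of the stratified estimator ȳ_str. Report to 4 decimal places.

84.5660

Var(ȳ_str) = Σₕ Wₕ²(1 − fₕ)sₕ²/nₕ with Wₕ = Nₕ/N, N = 8958.
18–34: Wₕ = 0.15851753; term = 0.15851753²·(1 − 0.19366197)·411000/275 = 30.281741.
65+: Wₕ = 0.84148247; term = 0.84148247²·(1 − 0.09830194)·63000/741 = 54.284223.
Sum = 84.565964.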